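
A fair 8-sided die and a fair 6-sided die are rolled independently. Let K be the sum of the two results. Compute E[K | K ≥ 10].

34/3

P(K ≥ 10) = 5/16.
Σ over the event: 10·5/48 + 11·1/12 + 12·1/16 + 13·1/24 + 14·1/48 = 85/24.
E[K | K ≥ 10] = (85/24) / (5/16) = 34/3.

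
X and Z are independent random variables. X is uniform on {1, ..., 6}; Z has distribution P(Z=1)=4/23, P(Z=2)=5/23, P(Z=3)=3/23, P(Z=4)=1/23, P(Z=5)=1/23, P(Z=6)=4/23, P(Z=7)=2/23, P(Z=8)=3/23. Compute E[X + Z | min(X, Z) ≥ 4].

126/11

P(min(X, Z) ≥ 4) = 11/46.
Summing (X+Z)·P(x,y) over outcomes with min(X, Z) ≥ 4 gives 63/23.
E[X + Z | min(X, Z) ≥ 4] = (63/23) / (11/46) = 126/11.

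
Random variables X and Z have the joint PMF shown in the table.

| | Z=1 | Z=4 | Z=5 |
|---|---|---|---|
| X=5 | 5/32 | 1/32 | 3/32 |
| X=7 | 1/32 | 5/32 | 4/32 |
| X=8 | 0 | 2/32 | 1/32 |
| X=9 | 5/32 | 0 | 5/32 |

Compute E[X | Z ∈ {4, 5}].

P(Z ∈ {4, 5}) = 21/32.
Σ X·P over the event = 5·(1/32) + 5·(3/32) + 7·(5/32) + 7·(4/32) + 8·(2/32) + 8·(1/32) + 9·(5/32) = 19/4.
E[X | Z ∈ {4, 5}] = (19/4) / (21/32) = 152/21.

152/21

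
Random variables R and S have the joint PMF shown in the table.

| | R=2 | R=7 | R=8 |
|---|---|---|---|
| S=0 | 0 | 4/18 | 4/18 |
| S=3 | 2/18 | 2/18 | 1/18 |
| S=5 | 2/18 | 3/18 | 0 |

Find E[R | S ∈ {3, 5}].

51/10

P(S ∈ {3, 5}) = 5/9.
Summing R·P(R=x,S=y) over the conditioning event gives 17/6.
E[R | S ∈ {3, 5}] = (17/6) / (5/9) = 51/10.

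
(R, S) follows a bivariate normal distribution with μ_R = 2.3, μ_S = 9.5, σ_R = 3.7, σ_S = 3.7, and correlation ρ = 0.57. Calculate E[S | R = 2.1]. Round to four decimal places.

9.3860

E[S | R=x] = μ_S + ρ(σ_S/σ_R)(x − μ_R) for jointly normal variables.
E[S | R=2.1] = 9.5 + (0.57)·(3.7/3.7)·(2.1 − (2.3)) = 9.5 + (0.57)·(-0.2) = 9.3860.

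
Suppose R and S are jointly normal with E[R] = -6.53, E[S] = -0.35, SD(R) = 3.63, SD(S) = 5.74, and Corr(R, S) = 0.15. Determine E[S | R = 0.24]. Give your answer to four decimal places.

The regression of S on R has slope ρ·σ_S/σ_R and passes through (μ_R, μ_S).
E[S | R=0.24] = -0.35 + (0.15)·(5.74/3.63)·(0.24 − (-6.53)) = -0.35 + (0.23719)·(6.77) = 1.2558.

1.2558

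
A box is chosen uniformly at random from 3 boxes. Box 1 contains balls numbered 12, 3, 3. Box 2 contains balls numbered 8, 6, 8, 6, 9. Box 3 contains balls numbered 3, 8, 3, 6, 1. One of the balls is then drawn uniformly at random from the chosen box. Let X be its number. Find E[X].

88/15

E[X | box 1] = (12+3+3)/3 = 6.
E[X | box 2] = (8+6+8+6+9)/5 = 37/5.
E[X | box 3] = (3+8+3+6+1)/5 = 21/5.
By the law of total expectation,
E[X] = (1/3)·(6) + (1/3)·(37/5) + (1/3)·(21/5) = 88/15.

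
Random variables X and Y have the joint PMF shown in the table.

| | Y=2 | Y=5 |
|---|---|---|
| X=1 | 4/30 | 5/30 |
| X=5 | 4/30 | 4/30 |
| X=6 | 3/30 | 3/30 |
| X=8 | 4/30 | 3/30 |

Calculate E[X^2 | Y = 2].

156/5

P(Y = 2) = 1/2.
Σ X^2·P over the event = 1·(4/30) + 25·(4/30) + 36·(3/30) + 64·(4/30) = 78/5.
E[X^2 | Y = 2] = (78/5) / (1/2) = 156/5.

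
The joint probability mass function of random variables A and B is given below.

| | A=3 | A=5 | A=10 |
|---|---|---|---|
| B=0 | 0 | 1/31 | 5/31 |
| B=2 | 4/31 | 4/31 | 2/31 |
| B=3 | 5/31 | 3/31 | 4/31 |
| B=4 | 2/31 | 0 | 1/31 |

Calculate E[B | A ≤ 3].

P(A ≤ 3) = 11/31.
Summing B·P(A=x,B=y) over the conditioning event gives 1.
E[B | A ≤ 3] = (1) / (11/31) = 31/11.

31/11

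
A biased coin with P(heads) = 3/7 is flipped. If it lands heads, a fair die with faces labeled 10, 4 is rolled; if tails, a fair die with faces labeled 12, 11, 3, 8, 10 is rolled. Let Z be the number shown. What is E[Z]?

281/35

E[Z | heads] = (10+4)/2 = 7.
E[Z | tails] = (12+11+3+8+10)/5 = 44/5.
By the law of total expectation,
E[Z] = (3/7)·(7) + (4/7)·(44/5) = 281/35.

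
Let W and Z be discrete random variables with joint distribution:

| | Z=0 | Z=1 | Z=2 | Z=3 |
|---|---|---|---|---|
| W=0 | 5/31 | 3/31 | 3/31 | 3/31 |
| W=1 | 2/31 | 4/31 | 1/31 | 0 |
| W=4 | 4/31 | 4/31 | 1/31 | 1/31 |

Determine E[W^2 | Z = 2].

17/5

P(Z = 2) = 5/31.
Σ W^2·P over the event = 0·(3/31) + 1·(1/31) + 16·(1/31) = 17/31.
E[W^2 | Z = 2] = (17/31) / (5/31) = 17/5.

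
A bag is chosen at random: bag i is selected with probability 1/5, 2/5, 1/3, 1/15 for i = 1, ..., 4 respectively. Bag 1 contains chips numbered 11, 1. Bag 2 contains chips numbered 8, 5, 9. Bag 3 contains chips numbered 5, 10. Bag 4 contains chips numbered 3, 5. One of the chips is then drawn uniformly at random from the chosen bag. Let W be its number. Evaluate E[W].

69/10

E[W | bag 1] = (11+1)/2 = 6.
E[W | bag 2] = (8+5+9)/3 = 22/3.
E[W | bag 3] = (5+10)/2 = 15/2.
E[W | bag 4] = (3+5)/2 = 4.
E[W] = (1/5)·(6) + (2/5)·(22/3) + (1/3)·(15/2) + (1/15)·(4) = 69/10.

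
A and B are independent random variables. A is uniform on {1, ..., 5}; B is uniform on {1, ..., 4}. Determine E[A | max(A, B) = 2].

5/3

Outcomes with max(A, B) = 2: (1,2), (2,1), (2,2), each with probability 1/20.
E[A | max(A, B) = 2] = (1 + 2 + 2) / 3 = 5/3.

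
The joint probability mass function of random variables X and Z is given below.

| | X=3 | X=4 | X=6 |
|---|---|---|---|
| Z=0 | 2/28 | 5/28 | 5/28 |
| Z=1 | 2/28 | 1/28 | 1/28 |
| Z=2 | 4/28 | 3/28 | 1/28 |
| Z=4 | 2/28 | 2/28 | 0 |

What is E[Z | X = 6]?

P(X = 6) = 1/4.
Σ Z·P over the event = 0·(5/28) + 1·(1/28) + 2·(1/28) = 3/28.
E[Z | X = 6] = (3/28) / (1/4) = 3/7.

3/7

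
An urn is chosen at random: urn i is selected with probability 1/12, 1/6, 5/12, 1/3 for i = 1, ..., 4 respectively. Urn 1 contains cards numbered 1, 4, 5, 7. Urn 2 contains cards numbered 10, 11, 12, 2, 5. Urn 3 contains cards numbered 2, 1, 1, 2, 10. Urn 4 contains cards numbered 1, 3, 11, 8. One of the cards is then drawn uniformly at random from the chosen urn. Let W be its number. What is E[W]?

79/16

E[W | urn 1] = (1+4+5+7)/4 = 17/4.
E[W | urn 2] = (10+11+12+2+5)/5 = 8.
E[W | urn 3] = (2+1+1+2+10)/5 = 16/5.
E[W | urn 4] = (1+3+11+8)/4 = 23/4.
E[W] = (1/12)·(17/4) + (1/6)·(8) + (5/12)·(16/5) + (1/3)·(23/4) = 79/16.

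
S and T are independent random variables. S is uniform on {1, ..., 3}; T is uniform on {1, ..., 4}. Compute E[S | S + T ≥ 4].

20/9

Outcomes with S + T ≥ 4: (1,3), (1,4), (2,2), (2,3), (2,4), (3,1), (3,2), (3,3), (3,4), each with probability 1/12.
E[S | S + T ≥ 4] = (1 + 1 + 2 + 2 + 2 + 3 + 3 + 3 + 3) / 9 = 20/9.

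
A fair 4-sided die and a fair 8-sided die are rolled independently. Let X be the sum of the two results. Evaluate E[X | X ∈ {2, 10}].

P(X ∈ {2, 10}) = 1/8.
Σ over the event: 2·1/32 + 10·3/32 = 1.
E[X | X ∈ {2, 10}] = (1) / (1/8) = 8.

8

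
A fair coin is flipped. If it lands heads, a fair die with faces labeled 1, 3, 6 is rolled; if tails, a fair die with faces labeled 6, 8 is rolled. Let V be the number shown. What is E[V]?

E[V | heads] = (1+3+6)/3 = 10/3.
E[V | tails] = (6+8)/2 = 7.
E[V] = (1/2)·(10/3) + (1/2)·(7) = 31/6.

31/6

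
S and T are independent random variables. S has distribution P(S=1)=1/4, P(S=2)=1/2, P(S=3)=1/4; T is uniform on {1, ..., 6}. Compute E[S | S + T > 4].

17/8

P(S + T > 4) = 2/3.
Summing S·P(x,y) over outcomes with S + T > 4 gives 17/12.
E[S | S + T > 4] = (17/12) / (2/3) = 17/8.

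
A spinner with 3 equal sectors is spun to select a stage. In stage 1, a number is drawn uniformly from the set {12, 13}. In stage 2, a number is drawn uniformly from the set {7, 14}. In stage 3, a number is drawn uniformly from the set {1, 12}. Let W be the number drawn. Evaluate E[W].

59/6

E[W | stage 1] = (12+13)/2 = 25/2.
E[W | stage 2] = (7+14)/2 = 21/2.
E[W | stage 3] = (1+12)/2 = 13/2.
By the law of total expectation,
E[W] = (1/3)·(25/2) + (1/3)·(21/2) + (1/3)·(13/2) = 59/6.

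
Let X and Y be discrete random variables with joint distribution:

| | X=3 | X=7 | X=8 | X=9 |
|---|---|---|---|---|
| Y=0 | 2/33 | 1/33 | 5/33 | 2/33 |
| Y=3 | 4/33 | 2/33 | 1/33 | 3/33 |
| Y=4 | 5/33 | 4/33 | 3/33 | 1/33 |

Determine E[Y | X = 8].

5/3

P(X = 8) = 3/11.
Σ Y·P over the event = 0·(5/33) + 3·(1/33) + 4·(3/33) = 5/11.
E[Y | X = 8] = (5/11) / (3/11) = 5/3.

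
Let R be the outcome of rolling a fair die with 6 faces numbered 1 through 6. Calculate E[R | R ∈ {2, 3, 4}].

3

P(R ∈ {2, 3, 4}) = 1/2.
Σ over the event: 2·1/6 + 3·1/6 + 4·1/6 = 3/2.
E[R | R ∈ {2, 3, 4}] = (3/2) / (1/2) = 3.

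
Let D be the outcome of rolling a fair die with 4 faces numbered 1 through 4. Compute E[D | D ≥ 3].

Given D ≥ 3, D is equally likely to be any of {3, 4}.
E[D | D ≥ 3] = (3 + 4) / 2 = 7/2.

7/2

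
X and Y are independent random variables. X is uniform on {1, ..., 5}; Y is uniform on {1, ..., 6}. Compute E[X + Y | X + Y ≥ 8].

P(X + Y ≥ 8) = 1/3.
Summing (X+Y)·P(x,y) over outcomes with X + Y ≥ 8 gives 3.
E[X + Y | X + Y ≥ 8] = (3) / (1/3) = 9.

9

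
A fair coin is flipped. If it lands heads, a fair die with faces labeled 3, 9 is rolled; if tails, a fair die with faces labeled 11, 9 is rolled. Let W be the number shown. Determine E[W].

8

E[W | heads] = (3+9)/2 = 6.
E[W | tails] = (11+9)/2 = 10.
E[W] = (1/2)·(6) + (1/2)·(10) = 8.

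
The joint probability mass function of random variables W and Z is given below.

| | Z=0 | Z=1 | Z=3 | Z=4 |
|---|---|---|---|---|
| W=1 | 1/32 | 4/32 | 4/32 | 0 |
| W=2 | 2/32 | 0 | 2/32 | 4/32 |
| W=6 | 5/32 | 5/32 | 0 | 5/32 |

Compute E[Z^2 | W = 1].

40/9

P(W = 1) = 9/32.
Σ Z^2·P over the event = 0·(1/32) + 1·(4/32) + 9·(4/32) = 5/4.
E[Z^2 | W = 1] = (5/4) / (9/32) = 40/9.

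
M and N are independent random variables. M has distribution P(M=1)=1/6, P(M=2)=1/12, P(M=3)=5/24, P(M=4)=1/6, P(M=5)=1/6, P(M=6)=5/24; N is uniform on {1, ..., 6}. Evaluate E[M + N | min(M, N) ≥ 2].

33/4

P(min(M, N) ≥ 2) = 25/36.
Summing (M+N)·P(x,y) over outcomes with min(M, N) ≥ 2 gives 275/48.
E[M + N | min(M, N) ≥ 2] = (275/48) / (25/36) = 33/4.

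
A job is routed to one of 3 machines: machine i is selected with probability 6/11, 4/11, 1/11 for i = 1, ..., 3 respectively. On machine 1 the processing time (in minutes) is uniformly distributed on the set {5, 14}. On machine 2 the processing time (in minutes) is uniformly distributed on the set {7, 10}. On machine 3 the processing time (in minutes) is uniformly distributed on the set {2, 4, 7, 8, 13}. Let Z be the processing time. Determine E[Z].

489/55

E[Z | machine 1] = (5+14)/2 = 19/2.
E[Z | machine 2] = (7+10)/2 = 17/2.
E[Z | machine 3] = (2+4+7+8+13)/5 = 34/5.
By the law of total expectation,
E[Z] = (6/11)·(19/2) + (4/11)·(17/2) + (1/11)·(34/5) = 489/55.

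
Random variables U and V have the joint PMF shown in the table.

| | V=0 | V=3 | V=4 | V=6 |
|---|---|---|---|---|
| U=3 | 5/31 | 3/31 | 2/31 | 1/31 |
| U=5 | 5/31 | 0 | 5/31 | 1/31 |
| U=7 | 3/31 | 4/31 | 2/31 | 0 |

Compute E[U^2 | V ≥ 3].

83/3

P(V ≥ 3) = 18/31.
Σ U^2·P over the event = 9·(3/31) + 9·(2/31) + 9·(1/31) + 25·(5/31) + 25·(1/31) + 49·(4/31) + 49·(2/31) = 498/31.
E[U^2 | V ≥ 3] = (498/31) / (18/31) = 83/3.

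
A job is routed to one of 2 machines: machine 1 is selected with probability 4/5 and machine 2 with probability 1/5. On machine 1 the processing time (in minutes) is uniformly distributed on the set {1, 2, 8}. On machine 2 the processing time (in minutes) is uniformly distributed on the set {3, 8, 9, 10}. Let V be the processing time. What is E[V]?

E[V | machine 1] = (1+2+8)/3 = 11/3.
E[V | machine 2] = (3+8+9+10)/4 = 15/2.
E[V] = (4/5)·(11/3) + (1/5)·(15/2) = 133/30.

133/30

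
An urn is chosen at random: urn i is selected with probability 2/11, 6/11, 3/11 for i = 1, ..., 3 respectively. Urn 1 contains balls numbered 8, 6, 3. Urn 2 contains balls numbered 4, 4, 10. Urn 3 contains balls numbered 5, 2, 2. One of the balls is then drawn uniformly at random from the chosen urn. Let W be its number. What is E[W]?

169/33

E[W | urn 1] = (8+6+3)/3 = 17/3.
E[W | urn 2] = (4+4+10)/3 = 6.
E[W | urn 3] = (5+2+2)/3 = 3.
E[W] = (2/11)·(17/3) + (6/11)·(6) + (3/11)·(3) = 169/33.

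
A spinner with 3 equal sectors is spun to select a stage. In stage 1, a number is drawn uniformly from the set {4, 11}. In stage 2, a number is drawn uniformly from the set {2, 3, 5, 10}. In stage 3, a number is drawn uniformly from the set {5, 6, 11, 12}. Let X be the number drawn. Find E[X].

E[X | stage 1] = (4+11)/2 = 15/2.
E[X | stage 2] = (2+3+5+10)/4 = 5.
E[X | stage 3] = (5+6+11+12)/4 = 17/2.
E[X] = (1/3)·(15/2) + (1/3)·(5) + (1/3)·(17/2) = 7.

7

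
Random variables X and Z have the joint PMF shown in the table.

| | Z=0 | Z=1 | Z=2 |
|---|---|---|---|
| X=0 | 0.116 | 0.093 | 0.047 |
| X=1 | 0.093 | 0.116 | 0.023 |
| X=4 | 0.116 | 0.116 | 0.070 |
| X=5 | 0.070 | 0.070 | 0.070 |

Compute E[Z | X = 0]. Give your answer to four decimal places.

P(X = 0) = 0.256.
Summing Z·P(X=x,Z=y) over the conditioning event gives 0.187.
E[Z | X = 0] = (0.187) / (0.256) = 0.7305.

0.7305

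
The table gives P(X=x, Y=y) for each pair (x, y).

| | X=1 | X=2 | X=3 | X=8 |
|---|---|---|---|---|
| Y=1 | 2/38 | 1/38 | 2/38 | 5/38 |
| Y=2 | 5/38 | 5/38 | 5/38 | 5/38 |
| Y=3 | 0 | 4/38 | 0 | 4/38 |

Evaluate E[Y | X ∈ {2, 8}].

P(X ∈ {2, 8}) = 12/19.
Σ Y·P over the event = 1·(1/38) + 2·(5/38) + 3·(4/38) + 1·(5/38) + 2·(5/38) + 3·(4/38) = 25/19.
E[Y | X ∈ {2, 8}] = (25/19) / (12/19) = 25/12.

25/12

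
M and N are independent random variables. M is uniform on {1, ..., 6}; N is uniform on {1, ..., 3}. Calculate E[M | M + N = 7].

Outcomes with M + N = 7: (4,3), (5,2), (6,1), each with probability 1/18.
E[M | M + N = 7] = (4 + 5 + 6) / 3 = 5.

5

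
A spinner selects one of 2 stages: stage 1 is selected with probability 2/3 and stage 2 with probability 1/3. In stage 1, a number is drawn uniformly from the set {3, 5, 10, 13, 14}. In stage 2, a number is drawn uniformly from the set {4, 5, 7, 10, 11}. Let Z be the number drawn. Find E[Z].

E[Z | stage 1] = (3+5+10+13+14)/5 = 9.
E[Z | stage 2] = (4+5+7+10+11)/5 = 37/5.
By the law of total expectation,
E[Z] = (2/3)·(9) + (1/3)·(37/5) = 127/15.

127/15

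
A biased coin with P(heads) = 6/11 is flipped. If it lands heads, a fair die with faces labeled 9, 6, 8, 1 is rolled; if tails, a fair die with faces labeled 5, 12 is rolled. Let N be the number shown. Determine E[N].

E[N | heads] = (9+6+8+1)/4 = 6.
E[N | tails] = (5+12)/2 = 17/2.
E[N] = (6/11)·(6) + (5/11)·(17/2) = 157/22.

157/22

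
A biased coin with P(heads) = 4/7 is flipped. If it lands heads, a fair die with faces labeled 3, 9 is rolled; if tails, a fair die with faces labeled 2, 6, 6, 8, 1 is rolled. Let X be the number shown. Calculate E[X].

27/5

E[X | heads] = (3+9)/2 = 6.
E[X | tails] = (2+6+6+8+1)/5 = 23/5.
E[X] = (4/7)·(6) + (3/7)·(23/5) = 27/5.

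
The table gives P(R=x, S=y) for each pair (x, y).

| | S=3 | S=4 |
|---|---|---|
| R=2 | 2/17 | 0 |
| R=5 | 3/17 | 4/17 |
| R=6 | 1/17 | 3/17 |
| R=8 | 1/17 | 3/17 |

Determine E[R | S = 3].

P(S = 3) = 7/17.
Σ R·P over the event = 2·(2/17) + 5·(3/17) + 6·(1/17) + 8·(1/17) = 33/17.
E[R | S = 3] = (33/17) / (7/17) = 33/7.

33/7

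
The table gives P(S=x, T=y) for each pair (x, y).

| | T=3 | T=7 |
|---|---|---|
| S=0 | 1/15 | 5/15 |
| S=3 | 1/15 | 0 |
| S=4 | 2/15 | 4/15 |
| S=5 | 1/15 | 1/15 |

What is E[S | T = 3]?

P(T = 3) = 1/3.
Σ S·P over the event = 0·(1/15) + 3·(1/15) + 4·(2/15) + 5·(1/15) = 16/15.
E[S | T = 3] = (16/15) / (1/3) = 16/5.

16/5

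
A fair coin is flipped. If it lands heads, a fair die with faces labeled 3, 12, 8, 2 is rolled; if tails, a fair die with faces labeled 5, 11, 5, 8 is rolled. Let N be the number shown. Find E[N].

E[N | heads] = (3+12+8+2)/4 = 25/4.
E[N | tails] = (5+11+5+8)/4 = 29/4.
By the law of total expectation,
E[N] = (1/2)·(25/4) + (1/2)·(29/4) = 27/4.

27/4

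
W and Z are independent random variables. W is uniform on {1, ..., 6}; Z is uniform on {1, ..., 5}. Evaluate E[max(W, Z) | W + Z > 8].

Outcomes with W + Z > 8: (4,5), (5,4), (5,5), (6,3), (6,4), (6,5), each with probability 1/30.
E[max(W, Z) | W + Z > 8] = (5 + 5 + 5 + 6 + 6 + 6) / 6 = 11/2.

11/2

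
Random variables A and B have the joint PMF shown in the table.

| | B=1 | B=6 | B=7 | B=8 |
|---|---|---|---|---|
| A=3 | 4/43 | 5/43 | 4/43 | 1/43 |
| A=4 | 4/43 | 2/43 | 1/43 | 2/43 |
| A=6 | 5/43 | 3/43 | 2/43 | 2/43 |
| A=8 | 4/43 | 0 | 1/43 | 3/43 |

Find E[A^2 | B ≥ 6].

339/13

P(B ≥ 6) = 26/43.
Summing A^2·P(A=x,B=y) over the conditioning event gives 678/43.
E[A^2 | B ≥ 6] = (678/43) / (26/43) = 339/13.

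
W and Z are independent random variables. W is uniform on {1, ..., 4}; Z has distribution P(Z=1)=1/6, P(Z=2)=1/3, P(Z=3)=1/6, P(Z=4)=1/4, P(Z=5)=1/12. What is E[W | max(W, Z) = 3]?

5/2

P(max(W, Z) = 3) = 1/4.
Summing W·P(x,y) over outcomes with max(W, Z) = 3 gives 5/8.
E[W | max(W, Z) = 3] = (5/8) / (1/4) = 5/2.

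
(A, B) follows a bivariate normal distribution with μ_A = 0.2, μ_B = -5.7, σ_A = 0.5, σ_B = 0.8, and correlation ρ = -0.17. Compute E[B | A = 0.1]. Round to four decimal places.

-5.6728

The regression of B on A has slope ρ·σ_B/σ_A and passes through (μ_A, μ_B).
E[B | A=0.1] = -5.7 + (-0.17)·(0.8/0.5)·(0.1 − (0.2)) = -5.7 + (-0.272)·(-0.1) = -5.6728.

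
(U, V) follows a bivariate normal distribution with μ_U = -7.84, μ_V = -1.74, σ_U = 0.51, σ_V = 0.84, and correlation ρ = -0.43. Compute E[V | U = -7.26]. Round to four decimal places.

E[V | U=x] = μ_V + ρ(σ_V/σ_U)(x − μ_U) for jointly normal variables.
E[V | U=-7.26] = -1.74 + (-0.43)·(0.84/0.51)·(-7.26 − (-7.84)) = -1.74 + (-0.70824)·(0.58) = -2.1508.

-2.1508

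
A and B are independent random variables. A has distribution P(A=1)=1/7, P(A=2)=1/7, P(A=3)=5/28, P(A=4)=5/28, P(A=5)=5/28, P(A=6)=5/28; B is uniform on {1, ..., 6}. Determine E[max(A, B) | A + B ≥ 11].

6

P(A + B ≥ 11) = 5/56.
Summing max(A,B)·P(x,y) over outcomes with A + B ≥ 11 gives 15/28.
E[max(A, B) | A + B ≥ 11] = (15/28) / (5/56) = 6.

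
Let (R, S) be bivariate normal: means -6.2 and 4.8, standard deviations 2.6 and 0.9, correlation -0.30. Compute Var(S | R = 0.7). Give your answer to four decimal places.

The conditional variance in a bivariate normal is σ_S²(1 − ρ²), independent of x.
Var(S | R=0.7) = (0.9)²·(1 − (-0.30)²) = 0.81·0.91 = 0.7371.

0.7371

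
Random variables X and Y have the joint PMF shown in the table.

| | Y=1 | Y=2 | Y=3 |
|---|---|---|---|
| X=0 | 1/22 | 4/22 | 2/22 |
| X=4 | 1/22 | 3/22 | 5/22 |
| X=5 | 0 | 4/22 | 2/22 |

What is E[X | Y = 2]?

32/11

P(Y = 2) = 1/2.
Σ X·P over the event = 0·(4/22) + 4·(3/22) + 5·(4/22) = 16/11.
E[X | Y = 2] = (16/11) / (1/2) = 32/11.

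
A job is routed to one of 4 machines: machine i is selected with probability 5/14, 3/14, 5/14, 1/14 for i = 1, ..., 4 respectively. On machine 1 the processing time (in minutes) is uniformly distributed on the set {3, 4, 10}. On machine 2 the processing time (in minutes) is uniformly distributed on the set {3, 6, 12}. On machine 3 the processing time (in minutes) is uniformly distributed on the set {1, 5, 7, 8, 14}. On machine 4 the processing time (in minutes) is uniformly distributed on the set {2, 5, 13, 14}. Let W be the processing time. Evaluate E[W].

E[W | machine 1] = (3+4+10)/3 = 17/3.
E[W | machine 2] = (3+6+12)/3 = 7.
E[W | machine 3] = (1+5+7+8+14)/5 = 7.
E[W | machine 4] = (2+5+13+14)/4 = 17/2.
E[W] = (5/14)·(17/3) + (3/14)·(7) + (5/14)·(7) + (1/14)·(17/2) = 557/84.

557/84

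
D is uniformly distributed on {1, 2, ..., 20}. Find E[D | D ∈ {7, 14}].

P(D ∈ {7, 14}) = 1/10.
Σ over the event: 7·1/20 + 14·1/20 = 21/20.
E[D | D ∈ {7, 14}] = (21/20) / (1/10) = 21/2.

21/2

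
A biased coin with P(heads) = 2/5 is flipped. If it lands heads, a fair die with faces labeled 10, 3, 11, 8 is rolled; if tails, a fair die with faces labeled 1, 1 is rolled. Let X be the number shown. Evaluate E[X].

19/5

E[X | heads] = (10+3+11+8)/4 = 8.
E[X | tails] = (1+1)/2 = 1.
By the law of total expectation,
E[X] = (2/5)·(8) + (3/5)·(1) = 19/5.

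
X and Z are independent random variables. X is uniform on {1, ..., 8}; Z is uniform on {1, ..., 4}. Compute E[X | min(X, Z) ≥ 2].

5

P(min(X, Z) ≥ 2) = 21/32.
Summing X·P(x,y) over outcomes with min(X, Z) ≥ 2 gives 105/32.
E[X | min(X, Z) ≥ 2] = (105/32) / (21/32) = 5.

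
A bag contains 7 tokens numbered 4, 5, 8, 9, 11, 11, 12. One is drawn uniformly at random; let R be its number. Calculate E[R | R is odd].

P(R is odd) = 4/7.
Σ over the event: 5·1/7 + 9·1/7 + 11·2/7 = 36/7.
E[R | R is odd] = (36/7) / (4/7) = 9.

9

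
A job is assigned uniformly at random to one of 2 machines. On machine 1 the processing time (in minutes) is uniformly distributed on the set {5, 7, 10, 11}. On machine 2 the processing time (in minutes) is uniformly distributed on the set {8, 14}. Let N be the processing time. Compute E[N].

77/8

E[N | machine 1] = (5+7+10+11)/4 = 33/4.
E[N | machine 2] = (8+14)/2 = 11.
By the law of total expectation,
E[N] = (1/2)·(33/4) + (1/2)·(11) = 77/8.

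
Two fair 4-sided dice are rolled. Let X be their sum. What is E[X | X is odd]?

P(X is odd) = 1/2.
Σ over the event: 3·1/8 + 5·1/4 + 7·1/8 = 5/2.
E[X | X is odd] = (5/2) / (1/2) = 5.

5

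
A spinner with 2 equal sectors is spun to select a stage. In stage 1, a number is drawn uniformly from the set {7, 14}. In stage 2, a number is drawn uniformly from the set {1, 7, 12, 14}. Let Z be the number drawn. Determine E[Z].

E[Z | stage 1] = (7+14)/2 = 21/2.
E[Z | stage 2] = (1+7+12+14)/4 = 17/2.
By the law of total expectation,
E[Z] = (1/2)·(21/2) + (1/2)·(17/2) = 19/2.

19/2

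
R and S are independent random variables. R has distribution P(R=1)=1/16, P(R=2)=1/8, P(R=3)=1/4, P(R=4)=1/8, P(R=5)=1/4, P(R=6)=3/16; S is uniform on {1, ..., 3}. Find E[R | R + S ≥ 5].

P(R + S ≥ 5) = 37/48.
Summing R·P(x,y) over outcomes with R + S ≥ 5 gives 83/24.
E[R | R + S ≥ 5] = (83/24) / (37/48) = 166/37.

166/37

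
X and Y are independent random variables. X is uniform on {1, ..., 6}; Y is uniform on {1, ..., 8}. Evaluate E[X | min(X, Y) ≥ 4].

5

P(min(X, Y) ≥ 4) = 5/16.
Summing X·P(x,y) over outcomes with min(X, Y) ≥ 4 gives 25/16.
E[X | min(X, Y) ≥ 4] = (25/16) / (5/16) = 5.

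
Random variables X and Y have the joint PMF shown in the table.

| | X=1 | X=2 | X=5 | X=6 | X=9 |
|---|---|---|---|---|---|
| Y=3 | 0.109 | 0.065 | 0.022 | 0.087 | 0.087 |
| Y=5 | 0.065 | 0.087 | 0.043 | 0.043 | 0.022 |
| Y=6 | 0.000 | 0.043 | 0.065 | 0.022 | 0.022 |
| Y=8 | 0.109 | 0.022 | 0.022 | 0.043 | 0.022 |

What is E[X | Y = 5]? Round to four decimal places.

3.5000

P(Y = 5) = 0.260.
Σ X·P over the event = 1·(0.065) + 2·(0.087) + 5·(0.043) + 6·(0.043) + 9·(0.022) = 0.910.
E[X | Y = 5] = (0.910) / (0.260) = 3.5000.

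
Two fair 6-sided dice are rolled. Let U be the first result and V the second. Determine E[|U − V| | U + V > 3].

P(U + V > 3) = 11/12.
Summing |U−V|·P(x,y) over outcomes with U + V > 3 gives 17/9.
E[|U − V| | U + V > 3] = (17/9) / (11/12) = 68/33.

68/33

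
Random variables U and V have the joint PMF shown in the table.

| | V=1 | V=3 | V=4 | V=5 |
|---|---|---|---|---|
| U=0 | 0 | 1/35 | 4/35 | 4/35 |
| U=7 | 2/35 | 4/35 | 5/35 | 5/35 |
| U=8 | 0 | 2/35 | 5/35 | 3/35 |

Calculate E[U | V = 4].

P(V = 4) = 2/5.
Σ U·P over the event = 0·(4/35) + 7·(5/35) + 8·(5/35) = 15/7.
E[U | V = 4] = (15/7) / (2/5) = 75/14.

75/14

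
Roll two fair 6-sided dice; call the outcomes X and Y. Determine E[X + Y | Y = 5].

P(Y = 5) = 1/6.
Summing (X+Y)·P(x,y) over outcomes with Y = 5 gives 17/12.
E[X + Y | Y = 5] = (17/12) / (1/6) = 17/2.

17/2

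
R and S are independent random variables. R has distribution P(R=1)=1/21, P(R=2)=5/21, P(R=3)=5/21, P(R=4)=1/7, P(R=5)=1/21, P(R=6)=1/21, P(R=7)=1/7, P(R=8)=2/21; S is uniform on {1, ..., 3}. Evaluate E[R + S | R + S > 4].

64/9

P(R + S > 4) = 5/7.
Summing (R+S)·P(x,y) over outcomes with R + S > 4 gives 320/63.
E[R + S | R + S > 4] = (320/63) / (5/7) = 64/9.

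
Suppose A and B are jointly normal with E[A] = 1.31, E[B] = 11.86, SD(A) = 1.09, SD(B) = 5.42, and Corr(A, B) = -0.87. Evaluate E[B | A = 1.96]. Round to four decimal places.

For a bivariate normal, E[B | A=x] = μ_B + ρ·(σ_B/σ_A)·(x − μ_A).
E[B | A=1.96] = 11.86 + (-0.87)·(5.42/1.09)·(1.96 − (1.31)) = 11.86 + (-4.32606)·(0.65) = 9.0481.

9.0481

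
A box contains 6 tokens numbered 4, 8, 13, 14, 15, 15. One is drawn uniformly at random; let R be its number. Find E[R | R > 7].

13

P(R > 7) = 5/6.
Σ over the event: 8·1/6 + 13·1/6 + 14·1/6 + 15·1/3 = 65/6.
E[R | R > 7] = (65/6) / (5/6) = 13.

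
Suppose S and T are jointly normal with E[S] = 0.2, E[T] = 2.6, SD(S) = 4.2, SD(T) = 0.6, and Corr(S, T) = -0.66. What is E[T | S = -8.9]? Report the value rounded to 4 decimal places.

3.4580

E[T | S=x] = μ_T + ρ(σ_T/σ_S)(x − μ_S) for jointly normal variables.
E[T | S=-8.9] = 2.6 + (-0.66)·(0.6/4.2)·(-8.9 − (0.2)) = 2.6 + (-0.094286)·(-9.1) = 3.4580.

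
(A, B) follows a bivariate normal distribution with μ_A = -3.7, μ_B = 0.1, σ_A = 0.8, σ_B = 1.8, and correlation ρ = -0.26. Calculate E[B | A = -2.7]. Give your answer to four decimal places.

For a bivariate normal, E[B | A=x] = μ_B + ρ·(σ_B/σ_A)·(x − μ_A).
E[B | A=-2.7] = 0.1 + (-0.26)·(1.8/0.8)·(-2.7 − (-3.7)) = 0.1 + (-0.585)·(1) = -0.4850.

-0.4850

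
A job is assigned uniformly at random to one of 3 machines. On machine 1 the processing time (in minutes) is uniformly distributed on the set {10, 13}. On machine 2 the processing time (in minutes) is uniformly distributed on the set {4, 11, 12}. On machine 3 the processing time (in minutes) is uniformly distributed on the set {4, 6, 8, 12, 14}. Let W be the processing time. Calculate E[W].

293/30

E[W | machine 1] = (10+13)/2 = 23/2.
E[W | machine 2] = (4+11+12)/3 = 9.
E[W | machine 3] = (4+6+8+12+14)/5 = 44/5.
By the law of total expectation,
E[W] = (1/3)·(23/2) + (1/3)·(9) + (1/3)·(44/5) = 293/30.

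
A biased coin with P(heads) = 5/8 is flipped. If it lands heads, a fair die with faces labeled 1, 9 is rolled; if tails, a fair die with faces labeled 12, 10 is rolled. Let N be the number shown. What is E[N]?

29/4

E[N | heads] = (1+9)/2 = 5.
E[N | tails] = (12+10)/2 = 11.
By the law of total expectation,
E[N] = (5/8)·(5) + (3/8)·(11) = 29/4.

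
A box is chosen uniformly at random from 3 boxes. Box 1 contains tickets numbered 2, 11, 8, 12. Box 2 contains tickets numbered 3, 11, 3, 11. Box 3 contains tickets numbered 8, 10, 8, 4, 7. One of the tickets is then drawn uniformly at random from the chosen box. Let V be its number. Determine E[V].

E[V | box 1] = (2+11+8+12)/4 = 33/4.
E[V | box 2] = (3+11+3+11)/4 = 7.
E[V | box 3] = (8+10+8+4+7)/5 = 37/5.
E[V] = (1/3)·(33/4) + (1/3)·(7) + (1/3)·(37/5) = 151/20.

151/20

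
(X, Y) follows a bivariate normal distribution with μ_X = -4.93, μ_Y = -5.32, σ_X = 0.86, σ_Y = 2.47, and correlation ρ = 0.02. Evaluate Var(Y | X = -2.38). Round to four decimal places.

Var(Y | X=x) = (1 − ρ²)·σ_Y².
Var(Y | X=-2.38) = (2.47)²·(1 − (0.02)²) = 6.1009·0.9996 = 6.0985.

6.0985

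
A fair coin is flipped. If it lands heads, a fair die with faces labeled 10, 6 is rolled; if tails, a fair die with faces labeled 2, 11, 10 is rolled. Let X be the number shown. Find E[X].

47/6

E[X | heads] = (10+6)/2 = 8.
E[X | tails] = (2+11+10)/3 = 23/3.
E[X] = (1/2)·(8) + (1/2)·(23/3) = 47/6.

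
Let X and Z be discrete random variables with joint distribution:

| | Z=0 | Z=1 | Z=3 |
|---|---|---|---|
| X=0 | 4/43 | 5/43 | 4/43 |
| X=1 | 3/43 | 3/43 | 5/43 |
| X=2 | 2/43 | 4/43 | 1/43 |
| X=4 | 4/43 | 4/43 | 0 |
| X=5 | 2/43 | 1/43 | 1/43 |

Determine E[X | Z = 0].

11/5

P(Z = 0) = 15/43.
Σ X·P over the event = 0·(4/43) + 1·(3/43) + 2·(2/43) + 4·(4/43) + 5·(2/43) = 33/43.
E[X | Z = 0] = (33/43) / (15/43) = 11/5.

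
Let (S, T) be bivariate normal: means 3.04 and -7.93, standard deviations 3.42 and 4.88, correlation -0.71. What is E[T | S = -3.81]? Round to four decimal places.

-0.9903

The regression of T on S has slope ρ·σ_T/σ_S and passes through (μ_S, μ_T).
E[T | S=-3.81] = -7.93 + (-0.71)·(4.88/3.42)·(-3.81 − (3.04)) = -7.93 + (-1.0131)·(-6.85) = -0.9903.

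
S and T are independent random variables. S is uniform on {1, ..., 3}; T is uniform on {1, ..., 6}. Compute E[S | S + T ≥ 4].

32/15

P(S + T ≥ 4) = 5/6.
Summing S·P(x,y) over outcomes with S + T ≥ 4 gives 16/9.
E[S | S + T ≥ 4] = (16/9) / (5/6) = 32/15.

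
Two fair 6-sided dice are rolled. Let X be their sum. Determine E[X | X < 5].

P(X < 5) = 1/6.
Σ over the event: 2·1/36 + 3·1/18 + 4·1/12 = 5/9.
E[X | X < 5] = (5/9) / (1/6) = 10/3.

10/3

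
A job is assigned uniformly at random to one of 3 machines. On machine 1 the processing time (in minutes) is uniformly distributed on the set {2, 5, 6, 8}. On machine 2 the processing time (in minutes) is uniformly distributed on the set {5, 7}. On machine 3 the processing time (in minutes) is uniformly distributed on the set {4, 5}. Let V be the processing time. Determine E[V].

21/4

E[V | machine 1] = (2+5+6+8)/4 = 21/4.
E[V | machine 2] = (5+7)/2 = 6.
E[V | machine 3] = (4+5)/2 = 9/2.
By the law of total expectation,
E[V] = (1/3)·(21/4) + (1/3)·(6) + (1/3)·(9/2) = 21/4.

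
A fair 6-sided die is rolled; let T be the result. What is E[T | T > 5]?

6

Given T > 5, T is equally likely to be any of {6}.
E[T | T > 5] = (6) / 1 = 6.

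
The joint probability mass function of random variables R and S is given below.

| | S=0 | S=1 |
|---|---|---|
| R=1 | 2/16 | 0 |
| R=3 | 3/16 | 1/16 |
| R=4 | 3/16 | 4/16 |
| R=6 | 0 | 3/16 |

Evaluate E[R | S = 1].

P(S = 1) = 1/2.
Summing R·P(R=x,S=y) over the conditioning event gives 37/16.
E[R | S = 1] = (37/16) / (1/2) = 37/8.

37/8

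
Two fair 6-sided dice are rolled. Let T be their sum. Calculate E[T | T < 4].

8/3

P(T < 4) = 1/12.
Σ over the event: 2·1/36 + 3·1/18 = 2/9.
E[T | T < 4] = (2/9) / (1/12) = 8/3.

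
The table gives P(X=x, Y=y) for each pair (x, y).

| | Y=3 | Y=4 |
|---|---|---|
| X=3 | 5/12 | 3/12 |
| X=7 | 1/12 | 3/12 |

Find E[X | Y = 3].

P(Y = 3) = 1/2.
Σ X·P over the event = 3·(5/12) + 7·(1/12) = 11/6.
E[X | Y = 3] = (11/6) / (1/2) = 11/3.

11/3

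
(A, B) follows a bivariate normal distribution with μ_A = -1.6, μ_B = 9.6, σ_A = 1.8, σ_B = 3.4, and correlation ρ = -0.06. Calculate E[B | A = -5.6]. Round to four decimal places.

10.0533

E[B | A=x] = μ_B + ρ(σ_B/σ_A)(x − μ_A) for jointly normal variables.
E[B | A=-5.6] = 9.6 + (-0.06)·(3.4/1.8)·(-5.6 − (-1.6)) = 9.6 + (-0.11333)·(-4) = 10.0533.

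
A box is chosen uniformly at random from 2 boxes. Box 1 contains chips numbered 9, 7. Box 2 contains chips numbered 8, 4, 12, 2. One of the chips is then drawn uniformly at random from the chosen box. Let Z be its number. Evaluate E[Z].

E[Z | box 1] = (9+7)/2 = 8.
E[Z | box 2] = (8+4+12+2)/4 = 13/2.
By the law of total expectation,
E[Z] = (1/2)·(8) + (1/2)·(13/2) = 29/4.

29/4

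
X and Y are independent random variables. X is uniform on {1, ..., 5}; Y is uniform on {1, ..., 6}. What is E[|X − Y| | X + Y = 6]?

12/5

Outcomes with X + Y = 6: (1,5), (2,4), (3,3), (4,2), (5,1), each with probability 1/30.
E[|X − Y| | X + Y = 6] = (4 + 2 + 0 + 2 + 4) / 5 = 12/5.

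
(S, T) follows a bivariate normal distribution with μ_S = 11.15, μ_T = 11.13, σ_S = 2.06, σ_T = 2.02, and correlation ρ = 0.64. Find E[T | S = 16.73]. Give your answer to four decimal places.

E[T | S=x] = μ_T + ρ(σ_T/σ_S)(x − μ_S) for jointly normal variables.
E[T | S=16.73] = 11.13 + (0.64)·(2.02/2.06)·(16.73 − (11.15)) = 11.13 + (0.627573)·(5.58) = 14.6319.

14.6319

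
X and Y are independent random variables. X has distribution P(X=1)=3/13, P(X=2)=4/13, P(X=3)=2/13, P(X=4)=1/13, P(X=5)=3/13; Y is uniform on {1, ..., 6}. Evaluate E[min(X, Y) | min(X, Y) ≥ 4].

P(min(X, Y) ≥ 4) = 2/13.
Summing min(X,Y)·P(x,y) over outcomes with min(X, Y) ≥ 4 gives 9/13.
E[min(X, Y) | min(X, Y) ≥ 4] = (9/13) / (2/13) = 9/2.

9/2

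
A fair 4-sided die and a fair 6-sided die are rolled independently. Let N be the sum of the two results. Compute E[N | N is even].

P(N is even) = 1/2.
Σ over the event: 2·1/24 + 4·1/8 + 6·1/6 + 8·1/8 + 10·1/24 = 3.
E[N | N is even] = (3) / (1/2) = 6.

6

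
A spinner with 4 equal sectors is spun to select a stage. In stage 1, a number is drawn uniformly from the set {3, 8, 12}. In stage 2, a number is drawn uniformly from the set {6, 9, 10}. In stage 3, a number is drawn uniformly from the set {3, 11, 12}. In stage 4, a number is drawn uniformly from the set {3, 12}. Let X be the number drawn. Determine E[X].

193/24

E[X | stage 1] = (3+8+12)/3 = 23/3.
E[X | stage 2] = (6+9+10)/3 = 25/3.
E[X | stage 3] = (3+11+12)/3 = 26/3.
E[X | stage 4] = (3+12)/2 = 15/2.
E[X] = (1/4)·(23/3) + (1/4)·(25/3) + (1/4)·(26/3) + (1/4)·(15/2) = 193/24.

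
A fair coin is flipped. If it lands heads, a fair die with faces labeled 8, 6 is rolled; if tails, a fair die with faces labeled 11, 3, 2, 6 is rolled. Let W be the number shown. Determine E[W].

25/4

E[W | heads] = (8+6)/2 = 7.
E[W | tails] = (11+3+2+6)/4 = 11/2.
E[W] = (1/2)·(7) + (1/2)·(11/2) = 25/4.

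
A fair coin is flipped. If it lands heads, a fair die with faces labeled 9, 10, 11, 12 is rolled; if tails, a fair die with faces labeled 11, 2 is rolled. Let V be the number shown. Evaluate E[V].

E[V | heads] = (9+10+11+12)/4 = 21/2.
E[V | tails] = (11+2)/2 = 13/2.
By the law of total expectation,
E[V] = (1/2)·(21/2) + (1/2)·(13/2) = 17/2.

17/2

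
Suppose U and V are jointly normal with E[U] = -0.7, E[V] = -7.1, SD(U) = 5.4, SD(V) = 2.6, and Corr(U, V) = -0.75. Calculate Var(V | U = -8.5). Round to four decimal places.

2.9575

The conditional variance in a bivariate normal is σ_V²(1 − ρ²), independent of x.
Var(V | U=-8.5) = (2.6)²·(1 − (-0.75)²) = 6.76·0.4375 = 2.9575.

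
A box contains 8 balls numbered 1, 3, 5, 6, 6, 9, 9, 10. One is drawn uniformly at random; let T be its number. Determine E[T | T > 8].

28/3

P(T > 8) = 3/8.
Σ over the event: 9·1/4 + 10·1/8 = 7/2.
E[T | T > 8] = (7/2) / (3/8) = 28/3.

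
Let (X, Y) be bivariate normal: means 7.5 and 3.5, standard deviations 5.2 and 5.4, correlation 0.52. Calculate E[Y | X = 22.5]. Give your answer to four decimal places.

11.6000

The regression of Y on X has slope ρ·σ_Y/σ_X and passes through (μ_X, μ_Y).
E[Y | X=22.5] = 3.5 + (0.52)·(5.4/5.2)·(22.5 − (7.5)) = 3.5 + (0.54)·(15) = 11.6000.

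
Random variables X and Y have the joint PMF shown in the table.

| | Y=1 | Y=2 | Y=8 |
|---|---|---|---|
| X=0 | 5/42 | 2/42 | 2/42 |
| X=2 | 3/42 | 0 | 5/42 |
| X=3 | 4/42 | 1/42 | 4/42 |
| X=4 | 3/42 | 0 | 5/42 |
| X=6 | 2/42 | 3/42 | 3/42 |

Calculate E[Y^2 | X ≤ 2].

464/17

P(X ≤ 2) = 17/42.
Σ Y^2·P over the event = 1·(5/42) + 4·(2/42) + 64·(2/42) + 1·(3/42) + 64·(5/42) = 232/21.
E[Y^2 | X ≤ 2] = (232/21) / (17/42) = 464/17.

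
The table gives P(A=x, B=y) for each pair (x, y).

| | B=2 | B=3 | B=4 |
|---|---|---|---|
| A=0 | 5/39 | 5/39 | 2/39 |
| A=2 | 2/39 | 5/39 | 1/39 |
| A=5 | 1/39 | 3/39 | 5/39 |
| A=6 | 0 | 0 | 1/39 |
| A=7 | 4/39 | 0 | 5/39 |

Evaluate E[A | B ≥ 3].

31/9

P(B ≥ 3) = 9/13.
Σ A·P over the event = 0·(5/39) + 0·(2/39) + 2·(5/39) + 2·(1/39) + 5·(3/39) + 5·(5/39) + 6·(1/39) + 7·(5/39) = 31/13.
E[A | B ≥ 3] = (31/13) / (9/13) = 31/9.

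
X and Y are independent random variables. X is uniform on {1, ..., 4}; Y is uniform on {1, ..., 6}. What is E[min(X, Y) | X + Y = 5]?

3/2

Outcomes with X + Y = 5: (1,4), (2,3), (3,2), (4,1), each with probability 1/24.
E[min(X, Y) | X + Y = 5] = (1 + 2 + 2 + 1) / 4 = 3/2.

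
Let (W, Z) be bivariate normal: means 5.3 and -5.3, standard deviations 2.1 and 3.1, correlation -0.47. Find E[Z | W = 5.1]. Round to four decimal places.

-5.1612

The regression of Z on W has slope ρ·σ_Z/σ_W and passes through (μ_W, μ_Z).
E[Z | W=5.1] = -5.3 + (-0.47)·(3.1/2.1)·(5.1 − (5.3)) = -5.3 + (-0.69381)·(-0.2) = -5.1612.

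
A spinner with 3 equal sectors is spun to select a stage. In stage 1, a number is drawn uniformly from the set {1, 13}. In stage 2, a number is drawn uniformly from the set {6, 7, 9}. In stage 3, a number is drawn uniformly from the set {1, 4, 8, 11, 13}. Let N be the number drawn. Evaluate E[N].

326/45

E[N | stage 1] = (1+13)/2 = 7.
E[N | stage 2] = (6+7+9)/3 = 22/3.
E[N | stage 3] = (1+4+8+11+13)/5 = 37/5.
E[N] = (1/3)·(7) + (1/3)·(22/3) + (1/3)·(37/5) = 326/45.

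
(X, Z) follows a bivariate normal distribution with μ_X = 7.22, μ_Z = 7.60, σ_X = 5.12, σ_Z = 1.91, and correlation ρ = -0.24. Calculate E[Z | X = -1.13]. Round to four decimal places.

8.3476

The regression of Z on X has slope ρ·σ_Z/σ_X and passes through (μ_X, μ_Z).
E[Z | X=-1.13] = 7.60 + (-0.24)·(1.91/5.12)·(-1.13 − (7.22)) = 7.60 + (-0.089531)·(-8.35) = 8.3476.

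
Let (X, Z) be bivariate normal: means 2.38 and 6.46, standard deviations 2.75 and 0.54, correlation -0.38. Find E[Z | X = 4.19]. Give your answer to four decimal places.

6.3249

E[Z | X=x] = μ_Z + ρ(σ_Z/σ_X)(x − μ_X) for jointly normal variables.
E[Z | X=4.19] = 6.46 + (-0.38)·(0.54/2.75)·(4.19 − (2.38)) = 6.46 + (-0.074618)·(1.81) = 6.3249.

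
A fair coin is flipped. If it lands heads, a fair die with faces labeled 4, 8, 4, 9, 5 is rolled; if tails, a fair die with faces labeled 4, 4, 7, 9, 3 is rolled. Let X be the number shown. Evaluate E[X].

E[X | heads] = (4+8+4+9+5)/5 = 6.
E[X | tails] = (4+4+7+9+3)/5 = 27/5.
E[X] = (1/2)·(6) + (1/2)·(27/5) = 57/10.

57/10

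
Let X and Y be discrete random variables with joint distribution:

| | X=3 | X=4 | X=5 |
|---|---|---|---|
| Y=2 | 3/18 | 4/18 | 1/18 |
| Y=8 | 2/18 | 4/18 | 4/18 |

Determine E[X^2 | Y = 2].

29/2

P(Y = 2) = 4/9.
Σ X^2·P over the event = 9·(3/18) + 16·(4/18) + 25·(1/18) = 58/9.
E[X^2 | Y = 2] = (58/9) / (4/9) = 29/2.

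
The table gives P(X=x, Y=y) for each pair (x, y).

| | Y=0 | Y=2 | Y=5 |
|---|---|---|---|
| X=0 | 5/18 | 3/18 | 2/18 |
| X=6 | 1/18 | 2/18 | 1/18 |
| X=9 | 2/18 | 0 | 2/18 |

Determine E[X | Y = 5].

P(Y = 5) = 5/18.
Σ X·P over the event = 0·(2/18) + 6·(1/18) + 9·(2/18) = 4/3.
E[X | Y = 5] = (4/3) / (5/18) = 24/5.

24/5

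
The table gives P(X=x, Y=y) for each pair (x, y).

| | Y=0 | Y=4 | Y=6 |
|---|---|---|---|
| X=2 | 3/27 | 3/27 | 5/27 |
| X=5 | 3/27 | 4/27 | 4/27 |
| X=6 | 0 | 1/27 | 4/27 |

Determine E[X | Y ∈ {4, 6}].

86/21

P(Y ∈ {4, 6}) = 7/9.
Σ X·P over the event = 2·(3/27) + 2·(5/27) + 5·(4/27) + 5·(4/27) + 6·(1/27) + 6·(4/27) = 86/27.
E[X | Y ∈ {4, 6}] = (86/27) / (7/9) = 86/21.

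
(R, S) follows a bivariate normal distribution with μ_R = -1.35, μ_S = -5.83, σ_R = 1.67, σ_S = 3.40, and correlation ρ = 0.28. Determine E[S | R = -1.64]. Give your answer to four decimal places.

-5.9953

E[S | R=x] = μ_S + ρ(σ_S/σ_R)(x − μ_R) for jointly normal variables.
E[S | R=-1.64] = -5.83 + (0.28)·(3.40/1.67)·(-1.64 − (-1.35)) = -5.83 + (0.57006)·(-0.29) = -5.9953.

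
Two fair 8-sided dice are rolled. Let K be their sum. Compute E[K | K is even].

9

P(K is even) = 1/2.
Σ over the event: 2·1/64 + 4·3/64 + 6·5/64 + 8·7/64 + 10·7/64 + 12·5/64 + 14·3/64 + 16·1/64 = 9/2.
E[K | K is even] = (9/2) / (1/2) = 9.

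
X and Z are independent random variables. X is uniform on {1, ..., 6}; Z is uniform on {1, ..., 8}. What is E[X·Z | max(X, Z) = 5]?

P(max(X, Z) = 5) = 3/16.
Summing XZ·P(x,y) over outcomes with max(X, Z) = 5 gives 125/48.
E[X·Z | max(X, Z) = 5] = (125/48) / (3/16) = 125/9.

125/9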